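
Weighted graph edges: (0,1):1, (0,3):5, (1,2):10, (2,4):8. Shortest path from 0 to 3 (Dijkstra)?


Dijkstra from 0:
Distances: {0: 0, 1: 1, 2: 11, 3: 5, 4: 19}
Shortest distance to 3 = 5, path = [0, 3]


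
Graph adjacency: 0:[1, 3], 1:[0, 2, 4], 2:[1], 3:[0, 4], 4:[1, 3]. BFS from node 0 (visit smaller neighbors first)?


BFS queue: start with [0]
Visit order: [0, 1, 3, 2, 4]


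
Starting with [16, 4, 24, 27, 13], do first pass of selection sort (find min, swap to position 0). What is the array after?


After one pass: [4, 16, 24, 27, 13]


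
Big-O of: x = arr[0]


Analysis: constant-time operation, no loop
Complexity: O(1)


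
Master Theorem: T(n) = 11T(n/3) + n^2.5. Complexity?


a=11, b=3, c=2.5. log_3(11)=2.183 < c=2.5. Case 3: O(n^c) = O(n^2.500)
Complexity: O(n^2.500)


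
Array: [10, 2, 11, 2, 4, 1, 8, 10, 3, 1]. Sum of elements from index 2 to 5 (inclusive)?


Prefix sums: [0, 10, 12, 23, 25, 29, 30, 38, 48, 51, 52]
Sum[2..5] = prefix[6] - prefix[2] = 30 - 12 = 18


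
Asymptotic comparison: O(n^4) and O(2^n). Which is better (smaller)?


quartic grows slower than exponential
O(n^4) is asymptotically smaller; O(2^n) grows faster


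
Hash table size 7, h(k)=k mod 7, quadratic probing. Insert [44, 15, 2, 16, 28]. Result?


Insertions: 44->slot 2; 15->slot 1; 2->slot 3; 16->slot 6; 28->slot 0
Table: [28, 15, 44, 2, None, None, 16]


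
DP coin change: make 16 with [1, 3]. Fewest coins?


dp[0]=0; dp[i]=1+min(dp[i-c] for c in coins)
...dp[11]=5, dp[12]=4, dp[13]=5, dp[14]=6, dp[15]=5, dp[16]=6
Minimum coins for 16 = 6


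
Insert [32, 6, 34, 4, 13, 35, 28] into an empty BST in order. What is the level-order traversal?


Root = 32; build tree by BST insertion.
Level-Order traversal: [32, 6, 34, 4, 13, 35, 28]


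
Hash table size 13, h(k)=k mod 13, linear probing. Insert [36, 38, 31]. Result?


Insertions: 36->slot 10; 38->slot 12; 31->slot 5
Table: [None, None, None, None, None, 31, None, None, None, None, 36, None, 38]


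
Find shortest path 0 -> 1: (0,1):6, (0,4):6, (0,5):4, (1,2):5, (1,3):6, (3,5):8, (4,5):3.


Dijkstra from 0:
Distances: {0: 0, 1: 6, 2: 11, 3: 12, 4: 6, 5: 4}
Shortest distance to 1 = 6, path = [0, 1]


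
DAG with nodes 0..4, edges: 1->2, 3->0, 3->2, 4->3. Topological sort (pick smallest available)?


Kahn's algorithm, process smallest node first
Order: [1, 4, 3, 0, 2]


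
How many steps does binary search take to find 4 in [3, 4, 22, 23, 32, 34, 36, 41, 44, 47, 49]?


Search for 4:
[0,10] mid=5 arr[5]=34
[0,4] mid=2 arr[2]=22
[0,1] mid=0 arr[0]=3
[1,1] mid=1 arr[1]=4
Total: 4 comparisons


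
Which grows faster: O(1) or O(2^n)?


constant grows slower than exponential
O(1) is asymptotically smaller; O(2^n) grows faster


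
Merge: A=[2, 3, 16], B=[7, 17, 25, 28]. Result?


Compare heads, take smaller each step.
Merged: [2, 3, 7, 16, 17, 25, 28]


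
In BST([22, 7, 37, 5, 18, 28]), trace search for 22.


BST root = 22
Search for 22: compare at each node
Path: [22]


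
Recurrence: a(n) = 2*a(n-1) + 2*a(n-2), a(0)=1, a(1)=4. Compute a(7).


Build bottom-up:
...a(5)=208, a(6)=568, a(7)=2*568+2*208=1552


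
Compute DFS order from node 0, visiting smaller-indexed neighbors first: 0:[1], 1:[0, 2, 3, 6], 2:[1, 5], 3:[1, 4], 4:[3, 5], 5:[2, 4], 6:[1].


DFS stack-based: start with [0]
Visit order: [0, 1, 2, 5, 4, 3, 6]


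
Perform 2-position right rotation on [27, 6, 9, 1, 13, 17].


Right rotate by 2: [13, 17, 27, 6, 9, 1]


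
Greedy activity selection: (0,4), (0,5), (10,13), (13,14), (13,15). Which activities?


Greedy: pick earliest-ending, then skip overlaps.
Selected (3 activities): [(0, 4), (10, 13), (13, 14)]


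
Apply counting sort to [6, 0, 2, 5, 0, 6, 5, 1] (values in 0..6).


Count array: [2, 1, 1, 0, 0, 2, 2]
Reconstruct: [0, 0, 1, 2, 5, 5, 6, 6]


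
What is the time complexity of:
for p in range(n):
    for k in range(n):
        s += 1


Per nesting level: O(n) * O(n) = O(n^2)
Complexity: O(n^2)


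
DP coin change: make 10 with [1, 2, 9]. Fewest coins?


dp[0]=0; dp[i]=1+min(dp[i-c] for c in coins)
...dp[5]=3, dp[6]=3, dp[7]=4, dp[8]=4, dp[9]=1, dp[10]=2
Minimum coins for 10 = 2


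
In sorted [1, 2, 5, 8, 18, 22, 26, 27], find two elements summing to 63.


Two pointers: lo=0, hi=7
No pair sums to 63


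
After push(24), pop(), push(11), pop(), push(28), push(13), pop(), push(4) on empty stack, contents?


push(24) -> [24]
pop() returns 24 -> []
push(11) -> [11]
pop() returns 11 -> []
push(28) -> [28]
push(13) -> [28, 13]
pop() returns 13 -> [28]
push(4) -> [28, 4]
Final stack (bottom to top): [28, 4]


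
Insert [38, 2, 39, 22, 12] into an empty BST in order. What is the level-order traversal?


Root = 38; build tree by BST insertion.
Level-Order traversal: [38, 2, 39, 22, 12]


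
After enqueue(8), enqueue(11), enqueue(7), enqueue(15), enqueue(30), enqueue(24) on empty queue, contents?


enqueue(8) -> [8]
enqueue(11) -> [8, 11]
enqueue(7) -> [8, 11, 7]
enqueue(15) -> [8, 11, 7, 15]
enqueue(30) -> [8, 11, 7, 15, 30]
enqueue(24) -> [8, 11, 7, 15, 30, 24]
Final queue (front to back): [8, 11, 7, 15, 30, 24]


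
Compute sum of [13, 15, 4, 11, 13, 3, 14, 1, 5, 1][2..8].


Prefix sums: [0, 13, 28, 32, 43, 56, 59, 73, 74, 79, 80]
Sum[2..8] = prefix[9] - prefix[2] = 79 - 28 = 51


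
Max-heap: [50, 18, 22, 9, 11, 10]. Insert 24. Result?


Append 24: [50, 18, 22, 9, 11, 10, 24]
Bubble up: swap idx 6(24) with idx 2(22)
Result: [50, 18, 24, 9, 11, 10, 22]


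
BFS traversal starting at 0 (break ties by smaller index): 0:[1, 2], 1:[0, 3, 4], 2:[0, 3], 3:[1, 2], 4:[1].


BFS queue: start with [0]
Visit order: [0, 1, 2, 3, 4]


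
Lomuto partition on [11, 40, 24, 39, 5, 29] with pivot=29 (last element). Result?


Elements <= 29 go left of pivot.
Result: [11, 24, 5, 29, 40, 39], pivot at index 3


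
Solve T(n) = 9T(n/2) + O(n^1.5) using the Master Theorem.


a=9, b=2, c=1.5. log_2(9)=3.170 > c=1.5. Case 1: O(n^log_b(a)) = O(n^3.170)
Complexity: O(n^3.170)


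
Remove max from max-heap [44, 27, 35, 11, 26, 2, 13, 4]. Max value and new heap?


Max = 44
Replace root with last, heapify down
Resulting heap: [35, 27, 13, 11, 26, 2, 4]


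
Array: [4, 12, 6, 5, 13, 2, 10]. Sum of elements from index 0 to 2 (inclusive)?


Prefix sums: [0, 4, 16, 22, 27, 40, 42, 52]
Sum[0..2] = prefix[3] - prefix[0] = 22 - 0 = 22


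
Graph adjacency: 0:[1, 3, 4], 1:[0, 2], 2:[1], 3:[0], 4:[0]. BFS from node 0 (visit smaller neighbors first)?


BFS queue: start with [0]
Visit order: [0, 1, 3, 4, 2]


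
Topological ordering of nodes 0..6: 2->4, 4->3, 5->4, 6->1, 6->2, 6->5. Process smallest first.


Kahn's algorithm, process smallest node first
Order: [0, 6, 1, 2, 5, 4, 3]


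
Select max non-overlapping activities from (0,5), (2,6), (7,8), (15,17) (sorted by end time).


Greedy: pick earliest-ending, then skip overlaps.
Selected (3 activities): [(0, 5), (7, 8), (15, 17)]


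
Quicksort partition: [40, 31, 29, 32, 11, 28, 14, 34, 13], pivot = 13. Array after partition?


Elements <= 13 go left of pivot.
Result: [11, 13, 29, 32, 40, 28, 14, 34, 31], pivot at index 1


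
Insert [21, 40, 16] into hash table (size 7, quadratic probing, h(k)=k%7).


Insertions: 21->slot 0; 40->slot 5; 16->slot 2
Table: [21, None, 16, None, None, 40, None]


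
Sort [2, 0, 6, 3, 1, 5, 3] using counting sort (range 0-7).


Count array: [1, 1, 1, 2, 0, 1, 1, 0]
Reconstruct: [0, 1, 2, 3, 3, 5, 6]


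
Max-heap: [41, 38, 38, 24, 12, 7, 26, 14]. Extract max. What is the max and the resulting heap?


Max = 41
Replace root with last, heapify down
Resulting heap: [38, 24, 38, 14, 12, 7, 26]


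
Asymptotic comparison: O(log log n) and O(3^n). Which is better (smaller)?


double-logarithmic grows slower than exponential (base 3)
O(log log n) is asymptotically smaller; O(3^n) grows faster


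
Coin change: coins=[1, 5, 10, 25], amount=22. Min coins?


dp[0]=0; dp[i]=1+min(dp[i-c] for c in coins)
...dp[17]=4, dp[18]=5, dp[19]=6, dp[20]=2, dp[21]=3, dp[22]=4
Minimum coins for 22 = 4


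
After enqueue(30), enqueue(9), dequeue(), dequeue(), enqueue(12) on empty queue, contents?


enqueue(30) -> [30]
enqueue(9) -> [30, 9]
dequeue() returns 30 -> [9]
dequeue() returns 9 -> []
enqueue(12) -> [12]
Final queue (front to back): [12]


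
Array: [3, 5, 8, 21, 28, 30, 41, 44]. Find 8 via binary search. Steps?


Search for 8:
[0,7] mid=3 arr[3]=21
[0,2] mid=1 arr[1]=5
[2,2] mid=2 arr[2]=8
Total: 3 comparisons


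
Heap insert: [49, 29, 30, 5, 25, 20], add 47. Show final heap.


Append 47: [49, 29, 30, 5, 25, 20, 47]
Bubble up: swap idx 6(47) with idx 2(30)
Result: [49, 29, 47, 5, 25, 20, 30]


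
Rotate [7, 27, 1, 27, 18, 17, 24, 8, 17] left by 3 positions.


Left rotate by 3: [27, 18, 17, 24, 8, 17, 7, 27, 1]


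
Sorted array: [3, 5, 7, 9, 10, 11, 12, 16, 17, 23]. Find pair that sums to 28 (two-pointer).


Two pointers: lo=0, hi=9
Found pair: (5, 23) summing to 28


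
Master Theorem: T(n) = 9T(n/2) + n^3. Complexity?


a=9, b=2, c=3. log_2(9)=3.170 > c=3. Case 1: O(n^log_b(a)) = O(n^3.170)
Complexity: O(n^3.170)


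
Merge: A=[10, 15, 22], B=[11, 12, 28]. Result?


Compare heads, take smaller each step.
Merged: [10, 11, 12, 15, 22, 28]


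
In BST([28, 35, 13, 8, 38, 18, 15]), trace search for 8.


BST root = 28
Search for 8: compare at each node
Path: [28, 13, 8]


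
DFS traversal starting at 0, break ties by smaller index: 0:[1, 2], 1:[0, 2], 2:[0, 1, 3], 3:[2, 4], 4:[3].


DFS stack-based: start with [0]
Visit order: [0, 1, 2, 3, 4]


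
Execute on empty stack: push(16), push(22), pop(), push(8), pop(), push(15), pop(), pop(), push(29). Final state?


push(16) -> [16]
push(22) -> [16, 22]
pop() returns 22 -> [16]
push(8) -> [16, 8]
pop() returns 8 -> [16]
push(15) -> [16, 15]
pop() returns 15 -> [16]
pop() returns 16 -> []
push(29) -> [29]
Final stack (bottom to top): [29]


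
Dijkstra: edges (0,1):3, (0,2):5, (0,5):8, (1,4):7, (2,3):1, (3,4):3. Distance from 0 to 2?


Dijkstra from 0:
Distances: {0: 0, 1: 3, 2: 5, 3: 6, 4: 9, 5: 8}
Shortest distance to 2 = 5, path = [0, 2]


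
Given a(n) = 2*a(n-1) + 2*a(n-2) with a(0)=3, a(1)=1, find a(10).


Build bottom-up:
...a(8)=2864, a(9)=7824, a(10)=2*7824+2*2864=21376


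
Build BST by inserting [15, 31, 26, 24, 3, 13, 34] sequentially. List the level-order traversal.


Root = 15; build tree by BST insertion.
Level-Order traversal: [15, 3, 31, 13, 26, 34, 24]


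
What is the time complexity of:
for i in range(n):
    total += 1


Per nesting level: O(n) = O(n)
Complexity: O(n)


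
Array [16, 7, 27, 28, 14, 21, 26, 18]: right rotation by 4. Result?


Right rotate by 4: [14, 21, 26, 18, 16, 7, 27, 28]


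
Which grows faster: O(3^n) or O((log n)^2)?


polylogarithmic grows slower than exponential (base 3)
O((log n)^2) is asymptotically smaller; O(3^n) grows faster


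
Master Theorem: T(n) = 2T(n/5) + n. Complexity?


a=2, b=5, c=1. log_5(2)=0.431 < c=1. Case 3: O(n^c) = O(n)
Complexity: O(n)


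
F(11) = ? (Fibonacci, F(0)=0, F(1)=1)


F(n)=F(n-1)+F(n-2)
...F(9)=34, F(10)=55, F(11)=89


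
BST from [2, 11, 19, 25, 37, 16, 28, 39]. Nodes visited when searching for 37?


BST root = 2
Search for 37: compare at each node
Path: [2, 11, 19, 25, 37]


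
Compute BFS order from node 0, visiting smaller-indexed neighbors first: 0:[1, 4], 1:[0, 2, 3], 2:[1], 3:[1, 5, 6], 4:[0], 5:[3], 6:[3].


BFS queue: start with [0]
Visit order: [0, 1, 4, 2, 3, 5, 6]


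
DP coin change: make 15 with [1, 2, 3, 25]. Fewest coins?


dp[0]=0; dp[i]=1+min(dp[i-c] for c in coins)
...dp[10]=4, dp[11]=4, dp[12]=4, dp[13]=5, dp[14]=5, dp[15]=5
Minimum coins for 15 = 5


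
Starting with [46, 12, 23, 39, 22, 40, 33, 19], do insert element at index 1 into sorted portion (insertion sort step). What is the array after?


After one pass: [12, 46, 23, 39, 22, 40, 33, 19]


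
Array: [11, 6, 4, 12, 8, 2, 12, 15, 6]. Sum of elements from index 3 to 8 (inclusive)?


Prefix sums: [0, 11, 17, 21, 33, 41, 43, 55, 70, 76]
Sum[3..8] = prefix[9] - prefix[3] = 76 - 21 = 55


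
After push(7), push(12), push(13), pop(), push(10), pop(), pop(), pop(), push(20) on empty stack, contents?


push(7) -> [7]
push(12) -> [7, 12]
push(13) -> [7, 12, 13]
pop() returns 13 -> [7, 12]
push(10) -> [7, 12, 10]
pop() returns 10 -> [7, 12]
pop() returns 12 -> [7]
pop() returns 7 -> []
push(20) -> [20]
Final stack (bottom to top): [20]


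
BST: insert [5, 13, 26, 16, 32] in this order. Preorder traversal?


Root = 5; build tree by BST insertion.
Preorder traversal: [5, 13, 26, 16, 32]


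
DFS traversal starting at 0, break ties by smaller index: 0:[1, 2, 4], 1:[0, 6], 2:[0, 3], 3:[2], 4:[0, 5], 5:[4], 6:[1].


DFS stack-based: start with [0]
Visit order: [0, 1, 6, 2, 3, 4, 5]


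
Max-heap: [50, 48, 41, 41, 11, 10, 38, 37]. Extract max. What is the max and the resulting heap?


Max = 50
Replace root with last, heapify down
Resulting heap: [48, 41, 41, 37, 11, 10, 38]


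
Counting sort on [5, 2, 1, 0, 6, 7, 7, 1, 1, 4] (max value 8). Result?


Count array: [1, 3, 1, 0, 1, 1, 1, 2, 0]
Reconstruct: [0, 1, 1, 1, 2, 4, 5, 6, 7, 7]


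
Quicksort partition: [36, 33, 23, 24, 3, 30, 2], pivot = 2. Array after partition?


Elements <= 2 go left of pivot.
Result: [2, 33, 23, 24, 3, 30, 36], pivot at index 0


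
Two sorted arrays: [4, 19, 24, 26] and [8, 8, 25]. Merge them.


Compare heads, take smaller each step.
Merged: [4, 8, 8, 19, 24, 25, 26]


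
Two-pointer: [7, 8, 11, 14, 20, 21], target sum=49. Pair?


Two pointers: lo=0, hi=5
No pair sums to 49


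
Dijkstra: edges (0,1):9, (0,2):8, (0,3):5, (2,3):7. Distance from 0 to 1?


Dijkstra from 0:
Distances: {0: 0, 1: 9, 2: 8, 3: 5}
Shortest distance to 1 = 9, path = [0, 1]


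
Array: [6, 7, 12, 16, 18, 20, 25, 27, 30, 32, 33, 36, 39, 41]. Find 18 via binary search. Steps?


Search for 18:
[0,13] mid=6 arr[6]=25
[0,5] mid=2 arr[2]=12
[3,5] mid=4 arr[4]=18
Total: 3 comparisons


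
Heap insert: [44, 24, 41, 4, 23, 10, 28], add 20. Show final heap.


Append 20: [44, 24, 41, 4, 23, 10, 28, 20]
Bubble up: swap idx 7(20) with idx 3(4)
Result: [44, 24, 41, 20, 23, 10, 28, 4]


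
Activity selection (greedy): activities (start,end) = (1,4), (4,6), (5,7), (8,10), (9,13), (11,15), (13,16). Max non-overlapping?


Greedy: pick earliest-ending, then skip overlaps.
Selected (4 activities): [(1, 4), (4, 6), (8, 10), (11, 15)]


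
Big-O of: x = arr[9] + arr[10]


Analysis: constant-time operation, no loop
Complexity: O(1)


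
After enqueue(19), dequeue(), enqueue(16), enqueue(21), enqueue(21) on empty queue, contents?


enqueue(19) -> [19]
dequeue() returns 19 -> []
enqueue(16) -> [16]
enqueue(21) -> [16, 21]
enqueue(21) -> [16, 21, 21]
Final queue (front to back): [16, 21, 21]


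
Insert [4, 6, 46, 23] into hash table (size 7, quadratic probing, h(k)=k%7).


Insertions: 4->slot 4; 6->slot 6; 46->slot 5; 23->slot 2
Table: [None, None, 23, None, 4, 46, 6]


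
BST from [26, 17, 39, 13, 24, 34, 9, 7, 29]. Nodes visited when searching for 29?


BST root = 26
Search for 29: compare at each node
Path: [26, 39, 34, 29]


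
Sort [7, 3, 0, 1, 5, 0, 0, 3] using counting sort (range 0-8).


Count array: [3, 1, 0, 2, 0, 1, 0, 1, 0]
Reconstruct: [0, 0, 0, 1, 3, 3, 5, 7]


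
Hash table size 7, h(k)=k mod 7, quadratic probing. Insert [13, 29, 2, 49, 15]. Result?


Insertions: 13->slot 6; 29->slot 1; 2->slot 2; 49->slot 0; 15->slot 5
Table: [49, 29, 2, None, None, 15, 13]


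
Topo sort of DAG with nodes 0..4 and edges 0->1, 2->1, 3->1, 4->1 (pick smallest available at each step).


Kahn's algorithm, process smallest node first
Order: [0, 2, 3, 4, 1]


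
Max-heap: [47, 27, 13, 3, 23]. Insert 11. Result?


Append 11: [47, 27, 13, 3, 23, 11]
Bubble up: no swaps needed
Result: [47, 27, 13, 3, 23, 11]


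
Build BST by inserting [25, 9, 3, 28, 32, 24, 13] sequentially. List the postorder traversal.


Root = 25; build tree by BST insertion.
Postorder traversal: [3, 13, 24, 9, 32, 28, 25]


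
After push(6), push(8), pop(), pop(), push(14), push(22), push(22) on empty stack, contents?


push(6) -> [6]
push(8) -> [6, 8]
pop() returns 8 -> [6]
pop() returns 6 -> []
push(14) -> [14]
push(22) -> [14, 22]
push(22) -> [14, 22, 22]
Final stack (bottom to top): [14, 22, 22]


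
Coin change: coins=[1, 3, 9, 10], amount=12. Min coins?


dp[0]=0; dp[i]=1+min(dp[i-c] for c in coins)
...dp[7]=3, dp[8]=4, dp[9]=1, dp[10]=1, dp[11]=2, dp[12]=2
Minimum coins for 12 = 2


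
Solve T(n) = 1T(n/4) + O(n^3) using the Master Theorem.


a=1, b=4, c=3. log_4(1)=0 < c=3. Case 3: O(n^c) = O(n^3)
Complexity: O(n^3)


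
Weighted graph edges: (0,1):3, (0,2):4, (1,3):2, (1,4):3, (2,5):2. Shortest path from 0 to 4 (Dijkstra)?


Dijkstra from 0:
Distances: {0: 0, 1: 3, 2: 4, 3: 5, 4: 6, 5: 6}
Shortest distance to 4 = 6, path = [0, 1, 4]


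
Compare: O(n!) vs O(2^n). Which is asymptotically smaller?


exponential grows slower than factorial
O(2^n) is asymptotically smaller; O(n!) grows faster


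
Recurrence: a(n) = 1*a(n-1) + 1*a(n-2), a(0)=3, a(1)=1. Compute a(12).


Build bottom-up:
...a(10)=157, a(11)=254, a(12)=1*254+1*157=411


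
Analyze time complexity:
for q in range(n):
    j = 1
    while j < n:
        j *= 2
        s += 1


Per nesting level: O(n) * O(log n) = O(n log n)
Complexity: O(n log n)


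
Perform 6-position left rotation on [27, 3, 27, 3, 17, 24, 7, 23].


Left rotate by 6: [7, 23, 27, 3, 27, 3, 17, 24]


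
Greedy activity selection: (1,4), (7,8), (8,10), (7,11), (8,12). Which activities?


Greedy: pick earliest-ending, then skip overlaps.
Selected (3 activities): [(1, 4), (7, 8), (8, 10)]


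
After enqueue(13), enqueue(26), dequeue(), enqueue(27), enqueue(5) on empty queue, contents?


enqueue(13) -> [13]
enqueue(26) -> [13, 26]
dequeue() returns 13 -> [26]
enqueue(27) -> [26, 27]
enqueue(5) -> [26, 27, 5]
Final queue (front to back): [26, 27, 5]


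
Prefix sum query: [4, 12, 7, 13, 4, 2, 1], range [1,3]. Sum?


Prefix sums: [0, 4, 16, 23, 36, 40, 42, 43]
Sum[1..3] = prefix[4] - prefix[1] = 36 - 4 = 32


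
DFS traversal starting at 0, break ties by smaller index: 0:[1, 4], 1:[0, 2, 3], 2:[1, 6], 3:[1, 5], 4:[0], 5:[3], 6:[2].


DFS stack-based: start with [0]
Visit order: [0, 1, 2, 6, 3, 5, 4]


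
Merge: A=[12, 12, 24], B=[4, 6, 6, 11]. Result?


Compare heads, take smaller each step.
Merged: [4, 6, 6, 11, 12, 12, 24]


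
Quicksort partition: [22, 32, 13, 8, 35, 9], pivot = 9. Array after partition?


Elements <= 9 go left of pivot.
Result: [8, 9, 13, 22, 35, 32], pivot at index 1


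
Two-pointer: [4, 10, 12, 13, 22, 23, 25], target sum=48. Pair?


Two pointers: lo=0, hi=6
Found pair: (23, 25) summing to 48


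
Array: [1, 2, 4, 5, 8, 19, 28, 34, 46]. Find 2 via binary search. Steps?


Search for 2:
[0,8] mid=4 arr[4]=8
[0,3] mid=1 arr[1]=2
Total: 2 comparisons


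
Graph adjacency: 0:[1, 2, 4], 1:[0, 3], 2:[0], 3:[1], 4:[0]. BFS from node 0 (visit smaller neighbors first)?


BFS queue: start with [0]
Visit order: [0, 1, 2, 4, 3]


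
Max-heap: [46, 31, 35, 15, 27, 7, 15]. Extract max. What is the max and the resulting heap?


Max = 46
Replace root with last, heapify down
Resulting heap: [35, 31, 15, 15, 27, 7]


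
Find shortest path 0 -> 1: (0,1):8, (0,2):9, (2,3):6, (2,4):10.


Dijkstra from 0:
Distances: {0: 0, 1: 8, 2: 9, 3: 15, 4: 19}
Shortest distance to 1 = 8, path = [0, 1]


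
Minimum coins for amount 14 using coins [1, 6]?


dp[0]=0; dp[i]=1+min(dp[i-c] for c in coins)
...dp[9]=4, dp[10]=5, dp[11]=6, dp[12]=2, dp[13]=3, dp[14]=4
Minimum coins for 14 = 4


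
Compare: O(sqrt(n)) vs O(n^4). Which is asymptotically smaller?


sublinear grows slower than quartic
O(sqrt(n)) is asymptotically smaller; O(n^4) grows faster


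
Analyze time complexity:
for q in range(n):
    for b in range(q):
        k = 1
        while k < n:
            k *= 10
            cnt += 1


Per nesting level: O(n) * O(n) [triangular over q] * O(log n) = O(n^2 log n)
Complexity: O(n^2 log n)


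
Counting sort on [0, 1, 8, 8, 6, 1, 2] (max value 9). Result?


Count array: [1, 2, 1, 0, 0, 0, 1, 0, 2, 0]
Reconstruct: [0, 1, 1, 2, 6, 8, 8]


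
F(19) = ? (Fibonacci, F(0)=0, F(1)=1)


F(n)=F(n-1)+F(n-2)
...F(17)=1597, F(18)=2584, F(19)=4181


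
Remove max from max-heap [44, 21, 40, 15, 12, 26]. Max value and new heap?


Max = 44
Replace root with last, heapify down
Resulting heap: [40, 21, 26, 15, 12]


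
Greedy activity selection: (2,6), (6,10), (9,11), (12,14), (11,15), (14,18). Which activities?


Greedy: pick earliest-ending, then skip overlaps.
Selected (4 activities): [(2, 6), (6, 10), (12, 14), (14, 18)]


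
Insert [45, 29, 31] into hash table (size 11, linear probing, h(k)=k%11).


Insertions: 45->slot 1; 29->slot 7; 31->slot 9
Table: [None, 45, None, None, None, None, None, 29, None, 31, None]


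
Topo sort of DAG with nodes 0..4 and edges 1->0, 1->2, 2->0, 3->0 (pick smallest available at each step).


Kahn's algorithm, process smallest node first
Order: [1, 2, 3, 0, 4]


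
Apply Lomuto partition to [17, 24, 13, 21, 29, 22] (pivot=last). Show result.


Elements <= 22 go left of pivot.
Result: [17, 13, 21, 22, 29, 24], pivot at index 3


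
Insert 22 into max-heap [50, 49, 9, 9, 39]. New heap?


Append 22: [50, 49, 9, 9, 39, 22]
Bubble up: swap idx 5(22) with idx 2(9)
Result: [50, 49, 22, 9, 39, 9]


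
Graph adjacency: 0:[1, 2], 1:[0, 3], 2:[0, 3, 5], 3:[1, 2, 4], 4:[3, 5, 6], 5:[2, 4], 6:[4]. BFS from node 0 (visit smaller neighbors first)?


BFS queue: start with [0]
Visit order: [0, 1, 2, 3, 5, 4, 6]


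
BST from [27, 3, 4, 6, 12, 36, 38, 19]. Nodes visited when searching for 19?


BST root = 27
Search for 19: compare at each node
Path: [27, 3, 4, 6, 12, 19]


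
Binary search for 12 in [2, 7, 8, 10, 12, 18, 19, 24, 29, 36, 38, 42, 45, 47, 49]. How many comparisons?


Search for 12:
[0,14] mid=7 arr[7]=24
[0,6] mid=3 arr[3]=10
[4,6] mid=5 arr[5]=18
[4,4] mid=4 arr[4]=12
Total: 4 comparisons


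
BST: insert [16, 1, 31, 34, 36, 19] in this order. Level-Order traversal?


Root = 16; build tree by BST insertion.
Level-Order traversal: [16, 1, 31, 19, 34, 36]


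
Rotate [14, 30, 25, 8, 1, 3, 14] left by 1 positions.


Left rotate by 1: [30, 25, 8, 1, 3, 14, 14]


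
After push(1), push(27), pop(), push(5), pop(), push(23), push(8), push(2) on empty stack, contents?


push(1) -> [1]
push(27) -> [1, 27]
pop() returns 27 -> [1]
push(5) -> [1, 5]
pop() returns 5 -> [1]
push(23) -> [1, 23]
push(8) -> [1, 23, 8]
push(2) -> [1, 23, 8, 2]
Final stack (bottom to top): [1, 23, 8, 2]


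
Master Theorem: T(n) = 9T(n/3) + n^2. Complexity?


a=9, b=3, c=2. log_3(9)=2 = c=2. Case 2: O(n^c log n) = O(n^2 log n)
Complexity: O(n^2 log n)


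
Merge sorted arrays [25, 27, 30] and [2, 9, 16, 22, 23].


Compare heads, take smaller each step.
Merged: [2, 9, 16, 22, 23, 25, 27, 30]


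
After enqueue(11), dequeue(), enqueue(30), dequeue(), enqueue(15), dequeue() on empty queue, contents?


enqueue(11) -> [11]
dequeue() returns 11 -> []
enqueue(30) -> [30]
dequeue() returns 30 -> []
enqueue(15) -> [15]
dequeue() returns 15 -> []
Final queue (front to back): []


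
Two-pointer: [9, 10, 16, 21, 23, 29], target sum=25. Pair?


Two pointers: lo=0, hi=5
Found pair: (9, 16) summing to 25


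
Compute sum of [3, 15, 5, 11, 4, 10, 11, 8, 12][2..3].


Prefix sums: [0, 3, 18, 23, 34, 38, 48, 59, 67, 79]
Sum[2..3] = prefix[4] - prefix[2] = 34 - 18 = 16


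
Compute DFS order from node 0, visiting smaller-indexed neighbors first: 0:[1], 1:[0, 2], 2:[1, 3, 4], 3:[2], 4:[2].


DFS stack-based: start with [0]
Visit order: [0, 1, 2, 3, 4]


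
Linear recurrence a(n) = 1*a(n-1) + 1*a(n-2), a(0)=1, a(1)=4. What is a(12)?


Build bottom-up:
...a(10)=254, a(11)=411, a(12)=1*411+1*254=665


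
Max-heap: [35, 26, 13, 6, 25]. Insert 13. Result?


Append 13: [35, 26, 13, 6, 25, 13]
Bubble up: no swaps needed
Result: [35, 26, 13, 6, 25, 13]


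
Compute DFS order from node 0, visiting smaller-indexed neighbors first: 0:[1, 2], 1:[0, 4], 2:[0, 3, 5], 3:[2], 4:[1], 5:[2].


DFS stack-based: start with [0]
Visit order: [0, 1, 4, 2, 3, 5]


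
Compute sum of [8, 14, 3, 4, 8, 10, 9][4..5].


Prefix sums: [0, 8, 22, 25, 29, 37, 47, 56]
Sum[4..5] = prefix[6] - prefix[4] = 47 - 29 = 18


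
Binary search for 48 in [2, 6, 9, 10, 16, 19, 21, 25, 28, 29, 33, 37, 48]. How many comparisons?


Search for 48:
[0,12] mid=6 arr[6]=21
[7,12] mid=9 arr[9]=29
[10,12] mid=11 arr[11]=37
[12,12] mid=12 arr[12]=48
Total: 4 comparisons


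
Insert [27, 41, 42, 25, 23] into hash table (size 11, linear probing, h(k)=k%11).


Insertions: 27->slot 5; 41->slot 8; 42->slot 9; 25->slot 3; 23->slot 1
Table: [None, 23, None, 25, None, 27, None, None, 41, 42, None]


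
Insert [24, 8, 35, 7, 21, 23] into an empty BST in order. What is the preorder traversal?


Root = 24; build tree by BST insertion.
Preorder traversal: [24, 8, 7, 21, 23, 35]


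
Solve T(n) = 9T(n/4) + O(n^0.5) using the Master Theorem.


a=9, b=4, c=0.5. log_4(9)=1.585 > c=0.5. Case 1: O(n^log_b(a)) = O(n^1.585)
Complexity: O(n^1.585)


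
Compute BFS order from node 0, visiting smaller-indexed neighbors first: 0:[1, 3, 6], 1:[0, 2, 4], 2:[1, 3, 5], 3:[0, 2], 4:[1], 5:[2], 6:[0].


BFS queue: start with [0]
Visit order: [0, 1, 3, 6, 2, 4, 5]


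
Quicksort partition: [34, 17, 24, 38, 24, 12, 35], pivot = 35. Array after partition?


Elements <= 35 go left of pivot.
Result: [34, 17, 24, 24, 12, 35, 38], pivot at index 5


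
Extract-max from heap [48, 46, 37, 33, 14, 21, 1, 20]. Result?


Max = 48
Replace root with last, heapify down
Resulting heap: [46, 33, 37, 20, 14, 21, 1]


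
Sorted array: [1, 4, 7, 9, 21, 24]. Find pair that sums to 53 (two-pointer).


Two pointers: lo=0, hi=5
No pair sums to 53


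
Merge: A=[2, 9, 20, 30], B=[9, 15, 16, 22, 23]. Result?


Compare heads, take smaller each step.
Merged: [2, 9, 9, 15, 16, 20, 22, 23, 30]


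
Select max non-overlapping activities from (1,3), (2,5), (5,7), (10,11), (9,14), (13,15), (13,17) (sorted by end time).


Greedy: pick earliest-ending, then skip overlaps.
Selected (4 activities): [(1, 3), (5, 7), (10, 11), (13, 15)]


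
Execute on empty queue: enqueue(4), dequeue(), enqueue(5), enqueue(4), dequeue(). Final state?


enqueue(4) -> [4]
dequeue() returns 4 -> []
enqueue(5) -> [5]
enqueue(4) -> [5, 4]
dequeue() returns 5 -> [4]
Final queue (front to back): [4]


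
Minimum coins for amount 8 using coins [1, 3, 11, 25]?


dp[0]=0; dp[i]=1+min(dp[i-c] for c in coins)
...dp[3]=1, dp[4]=2, dp[5]=3, dp[6]=2, dp[7]=3, dp[8]=4
Minimum coins for 8 = 4


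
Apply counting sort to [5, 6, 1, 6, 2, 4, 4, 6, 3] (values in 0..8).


Count array: [0, 1, 1, 1, 2, 1, 3, 0, 0]
Reconstruct: [1, 2, 3, 4, 4, 5, 6, 6, 6]


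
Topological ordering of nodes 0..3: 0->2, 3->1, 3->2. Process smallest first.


Kahn's algorithm, process smallest node first
Order: [0, 3, 1, 2]


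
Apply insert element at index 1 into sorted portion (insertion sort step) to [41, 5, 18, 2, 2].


After one pass: [5, 41, 18, 2, 2]


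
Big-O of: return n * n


Analysis: constant-time operation, no loop
Complexity: O(1)


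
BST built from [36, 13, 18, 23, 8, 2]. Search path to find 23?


BST root = 36
Search for 23: compare at each node
Path: [36, 13, 18, 23]


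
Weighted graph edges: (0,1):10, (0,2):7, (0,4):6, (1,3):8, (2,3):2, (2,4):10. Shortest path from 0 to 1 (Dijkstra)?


Dijkstra from 0:
Distances: {0: 0, 1: 10, 2: 7, 3: 9, 4: 6}
Shortest distance to 1 = 10, path = [0, 1]


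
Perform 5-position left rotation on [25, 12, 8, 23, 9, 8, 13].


Left rotate by 5: [8, 13, 25, 12, 8, 23, 9]


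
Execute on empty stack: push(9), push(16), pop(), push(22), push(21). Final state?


push(9) -> [9]
push(16) -> [9, 16]
pop() returns 16 -> [9]
push(22) -> [9, 22]
push(21) -> [9, 22, 21]
Final stack (bottom to top): [9, 22, 21]


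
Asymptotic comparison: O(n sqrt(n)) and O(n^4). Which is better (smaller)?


n^1.5 grows slower than quartic
O(n sqrt(n)) is asymptotically smaller; O(n^4) grows faster


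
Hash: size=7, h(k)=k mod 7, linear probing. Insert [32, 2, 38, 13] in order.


Insertions: 32->slot 4; 2->slot 2; 38->slot 3; 13->slot 6
Table: [None, None, 2, 38, 32, None, 13]


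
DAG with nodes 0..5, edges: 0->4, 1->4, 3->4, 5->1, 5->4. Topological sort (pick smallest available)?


Kahn's algorithm, process smallest node first
Order: [0, 2, 3, 5, 1, 4]


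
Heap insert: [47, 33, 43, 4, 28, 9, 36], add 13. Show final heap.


Append 13: [47, 33, 43, 4, 28, 9, 36, 13]
Bubble up: swap idx 7(13) with idx 3(4)
Result: [47, 33, 43, 13, 28, 9, 36, 4]


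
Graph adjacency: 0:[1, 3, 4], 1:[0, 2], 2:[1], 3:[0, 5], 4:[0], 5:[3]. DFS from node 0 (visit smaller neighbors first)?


DFS stack-based: start with [0]
Visit order: [0, 1, 2, 3, 5, 4]


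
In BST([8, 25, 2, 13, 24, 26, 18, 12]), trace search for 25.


BST root = 8
Search for 25: compare at each node
Path: [8, 25]


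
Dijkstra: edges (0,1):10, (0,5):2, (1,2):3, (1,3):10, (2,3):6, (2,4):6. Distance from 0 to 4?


Dijkstra from 0:
Distances: {0: 0, 1: 10, 2: 13, 3: 19, 4: 19, 5: 2}
Shortest distance to 4 = 19, path = [0, 1, 2, 4]


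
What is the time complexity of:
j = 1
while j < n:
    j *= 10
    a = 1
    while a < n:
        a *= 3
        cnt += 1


Per nesting level: O(log n) * O(log n) = O((log n)^2)
Complexity: O((log n)^2)


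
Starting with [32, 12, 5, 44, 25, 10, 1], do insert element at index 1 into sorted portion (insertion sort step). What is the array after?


After one pass: [12, 32, 5, 44, 25, 10, 1]


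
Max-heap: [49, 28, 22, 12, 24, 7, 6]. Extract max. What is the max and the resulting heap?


Max = 49
Replace root with last, heapify down
Resulting heap: [28, 24, 22, 12, 6, 7]


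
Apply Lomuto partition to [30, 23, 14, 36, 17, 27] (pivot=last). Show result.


Elements <= 27 go left of pivot.
Result: [23, 14, 17, 27, 30, 36], pivot at index 3


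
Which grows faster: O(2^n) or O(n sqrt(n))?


n^1.5 grows slower than exponential
O(n sqrt(n)) is asymptotically smaller; O(2^n) grows faster


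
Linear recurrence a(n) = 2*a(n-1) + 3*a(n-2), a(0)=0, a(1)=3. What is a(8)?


Build bottom-up:
...a(6)=546, a(7)=1641, a(8)=2*1641+3*546=4920


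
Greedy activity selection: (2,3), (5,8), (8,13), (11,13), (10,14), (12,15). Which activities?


Greedy: pick earliest-ending, then skip overlaps.
Selected (3 activities): [(2, 3), (5, 8), (8, 13)]


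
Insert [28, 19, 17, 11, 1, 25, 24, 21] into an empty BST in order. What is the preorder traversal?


Root = 28; build tree by BST insertion.
Preorder traversal: [28, 19, 17, 11, 1, 25, 24, 21]


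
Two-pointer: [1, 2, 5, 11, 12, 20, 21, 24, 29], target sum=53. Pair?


Two pointers: lo=0, hi=8
Found pair: (24, 29) summing to 53


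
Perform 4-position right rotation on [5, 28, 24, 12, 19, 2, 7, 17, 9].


Right rotate by 4: [2, 7, 17, 9, 5, 28, 24, 12, 19]


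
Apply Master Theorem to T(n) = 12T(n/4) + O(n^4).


a=12, b=4, c=4. log_4(12)=1.792 < c=4. Case 3: O(n^c) = O(n^4)
Complexity: O(n^4)


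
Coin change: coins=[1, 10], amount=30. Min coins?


dp[0]=0; dp[i]=1+min(dp[i-c] for c in coins)
...dp[25]=7, dp[26]=8, dp[27]=9, dp[28]=10, dp[29]=11, dp[30]=3
Minimum coins for 30 = 3


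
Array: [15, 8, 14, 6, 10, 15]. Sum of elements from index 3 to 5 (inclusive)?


Prefix sums: [0, 15, 23, 37, 43, 53, 68]
Sum[3..5] = prefix[6] - prefix[3] = 68 - 37 = 31


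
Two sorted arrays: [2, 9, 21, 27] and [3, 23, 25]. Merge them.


Compare heads, take smaller each step.
Merged: [2, 3, 9, 21, 23, 25, 27]


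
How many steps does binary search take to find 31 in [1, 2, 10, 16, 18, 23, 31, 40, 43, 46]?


Search for 31:
[0,9] mid=4 arr[4]=18
[5,9] mid=7 arr[7]=40
[5,6] mid=5 arr[5]=23
[6,6] mid=6 arr[6]=31
Total: 4 comparisons


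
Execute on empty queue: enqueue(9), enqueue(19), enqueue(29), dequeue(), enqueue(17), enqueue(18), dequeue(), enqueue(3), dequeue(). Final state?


enqueue(9) -> [9]
enqueue(19) -> [9, 19]
enqueue(29) -> [9, 19, 29]
dequeue() returns 9 -> [19, 29]
enqueue(17) -> [19, 29, 17]
enqueue(18) -> [19, 29, 17, 18]
dequeue() returns 19 -> [29, 17, 18]
enqueue(3) -> [29, 17, 18, 3]
dequeue() returns 29 -> [17, 18, 3]
Final queue (front to back): [17, 18, 3]


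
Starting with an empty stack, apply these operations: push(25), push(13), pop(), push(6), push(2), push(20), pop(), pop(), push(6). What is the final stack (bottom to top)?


push(25) -> [25]
push(13) -> [25, 13]
pop() returns 13 -> [25]
push(6) -> [25, 6]
push(2) -> [25, 6, 2]
push(20) -> [25, 6, 2, 20]
pop() returns 20 -> [25, 6, 2]
pop() returns 2 -> [25, 6]
push(6) -> [25, 6, 6]
Final stack (bottom to top): [25, 6, 6]


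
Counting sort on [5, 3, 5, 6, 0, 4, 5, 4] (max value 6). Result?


Count array: [1, 0, 0, 1, 2, 3, 1]
Reconstruct: [0, 3, 4, 4, 5, 5, 5, 6]


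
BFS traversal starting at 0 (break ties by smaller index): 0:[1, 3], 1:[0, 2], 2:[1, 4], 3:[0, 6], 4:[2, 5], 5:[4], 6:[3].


BFS queue: start with [0]
Visit order: [0, 1, 3, 2, 6, 4, 5]


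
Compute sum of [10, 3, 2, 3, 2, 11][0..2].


Prefix sums: [0, 10, 13, 15, 18, 20, 31]
Sum[0..2] = prefix[3] - prefix[0] = 15 - 0 = 15


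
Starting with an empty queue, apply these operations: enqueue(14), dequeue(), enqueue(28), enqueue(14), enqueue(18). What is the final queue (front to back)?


enqueue(14) -> [14]
dequeue() returns 14 -> []
enqueue(28) -> [28]
enqueue(14) -> [28, 14]
enqueue(18) -> [28, 14, 18]
Final queue (front to back): [28, 14, 18]


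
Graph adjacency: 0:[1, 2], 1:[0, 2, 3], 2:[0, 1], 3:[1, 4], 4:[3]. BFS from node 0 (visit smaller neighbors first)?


BFS queue: start with [0]
Visit order: [0, 1, 2, 3, 4]


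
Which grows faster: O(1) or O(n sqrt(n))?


constant grows slower than n^1.5
O(1) is asymptotically smaller; O(n sqrt(n)) grows faster


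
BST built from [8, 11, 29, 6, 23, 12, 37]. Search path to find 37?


BST root = 8
Search for 37: compare at each node
Path: [8, 11, 29, 37]


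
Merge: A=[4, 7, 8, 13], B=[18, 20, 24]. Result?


Compare heads, take smaller each step.
Merged: [4, 7, 8, 13, 18, 20, 24]


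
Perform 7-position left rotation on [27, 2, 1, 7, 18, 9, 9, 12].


Left rotate by 7: [12, 27, 2, 1, 7, 18, 9, 9]


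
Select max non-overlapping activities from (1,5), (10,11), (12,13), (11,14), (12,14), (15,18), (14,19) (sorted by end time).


Greedy: pick earliest-ending, then skip overlaps.
Selected (4 activities): [(1, 5), (10, 11), (12, 13), (15, 18)]


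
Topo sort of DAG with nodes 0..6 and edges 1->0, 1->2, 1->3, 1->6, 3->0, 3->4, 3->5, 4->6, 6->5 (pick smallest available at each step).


Kahn's algorithm, process smallest node first
Order: [1, 2, 3, 0, 4, 6, 5]


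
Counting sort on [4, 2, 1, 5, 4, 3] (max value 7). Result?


Count array: [0, 1, 1, 1, 2, 1, 0, 0]
Reconstruct: [1, 2, 3, 4, 4, 5]


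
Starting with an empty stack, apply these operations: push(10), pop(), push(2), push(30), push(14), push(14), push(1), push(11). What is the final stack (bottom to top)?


push(10) -> [10]
pop() returns 10 -> []
push(2) -> [2]
push(30) -> [2, 30]
push(14) -> [2, 30, 14]
push(14) -> [2, 30, 14, 14]
push(1) -> [2, 30, 14, 14, 1]
push(11) -> [2, 30, 14, 14, 1, 11]
Final stack (bottom to top): [2, 30, 14, 14, 1, 11]


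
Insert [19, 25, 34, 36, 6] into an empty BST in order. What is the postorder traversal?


Root = 19; build tree by BST insertion.
Postorder traversal: [6, 36, 34, 25, 19]


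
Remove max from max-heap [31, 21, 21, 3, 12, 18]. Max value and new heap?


Max = 31
Replace root with last, heapify down
Resulting heap: [21, 18, 21, 3, 12]


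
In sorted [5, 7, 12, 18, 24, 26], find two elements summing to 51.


Two pointers: lo=0, hi=5
No pair sums to 51


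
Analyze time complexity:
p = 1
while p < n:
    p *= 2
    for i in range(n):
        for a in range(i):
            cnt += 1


Per nesting level: O(log n) * O(n) * O(n) [triangular over i] = O(n^2 log n)
Complexity: O(n^2 log n)


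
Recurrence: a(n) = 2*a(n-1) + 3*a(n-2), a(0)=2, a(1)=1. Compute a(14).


Build bottom-up:
...a(12)=398582, a(13)=1195741, a(14)=2*1195741+3*398582=3587228


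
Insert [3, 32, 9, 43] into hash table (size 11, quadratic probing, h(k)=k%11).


Insertions: 3->slot 3; 32->slot 10; 9->slot 9; 43->slot 0
Table: [43, None, None, 3, None, None, None, None, None, 9, 32]


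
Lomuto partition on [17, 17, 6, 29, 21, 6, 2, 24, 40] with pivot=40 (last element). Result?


Elements <= 40 go left of pivot.
Result: [17, 17, 6, 29, 21, 6, 2, 24, 40], pivot at index 8


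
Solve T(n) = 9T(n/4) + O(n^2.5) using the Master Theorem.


a=9, b=4, c=2.5. log_4(9)=1.585 < c=2.5. Case 3: O(n^c) = O(n^2.500)
Complexity: O(n^2.500)


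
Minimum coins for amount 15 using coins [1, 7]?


dp[0]=0; dp[i]=1+min(dp[i-c] for c in coins)
...dp[10]=4, dp[11]=5, dp[12]=6, dp[13]=7, dp[14]=2, dp[15]=3
Minimum coins for 15 = 3


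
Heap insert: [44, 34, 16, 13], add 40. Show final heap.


Append 40: [44, 34, 16, 13, 40]
Bubble up: swap idx 4(40) with idx 1(34)
Result: [44, 40, 16, 13, 34]


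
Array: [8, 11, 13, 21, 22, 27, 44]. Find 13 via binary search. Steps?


Search for 13:
[0,6] mid=3 arr[3]=21
[0,2] mid=1 arr[1]=11
[2,2] mid=2 arr[2]=13
Total: 3 comparisons


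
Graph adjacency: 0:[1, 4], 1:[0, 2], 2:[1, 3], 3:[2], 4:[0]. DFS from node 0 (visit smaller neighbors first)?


DFS stack-based: start with [0]
Visit order: [0, 1, 2, 3, 4]


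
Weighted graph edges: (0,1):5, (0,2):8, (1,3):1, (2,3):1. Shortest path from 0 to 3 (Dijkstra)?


Dijkstra from 0:
Distances: {0: 0, 1: 5, 2: 7, 3: 6}
Shortest distance to 3 = 6, path = [0, 1, 3]


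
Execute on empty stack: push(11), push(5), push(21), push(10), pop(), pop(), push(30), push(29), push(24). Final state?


push(11) -> [11]
push(5) -> [11, 5]
push(21) -> [11, 5, 21]
push(10) -> [11, 5, 21, 10]
pop() returns 10 -> [11, 5, 21]
pop() returns 21 -> [11, 5]
push(30) -> [11, 5, 30]
push(29) -> [11, 5, 30, 29]
push(24) -> [11, 5, 30, 29, 24]
Final stack (bottom to top): [11, 5, 30, 29, 24]


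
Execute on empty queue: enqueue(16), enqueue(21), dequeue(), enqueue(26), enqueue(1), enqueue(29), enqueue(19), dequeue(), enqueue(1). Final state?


enqueue(16) -> [16]
enqueue(21) -> [16, 21]
dequeue() returns 16 -> [21]
enqueue(26) -> [21, 26]
enqueue(1) -> [21, 26, 1]
enqueue(29) -> [21, 26, 1, 29]
enqueue(19) -> [21, 26, 1, 29, 19]
dequeue() returns 21 -> [26, 1, 29, 19]
enqueue(1) -> [26, 1, 29, 19, 1]
Final queue (front to back): [26, 1, 29, 19, 1]


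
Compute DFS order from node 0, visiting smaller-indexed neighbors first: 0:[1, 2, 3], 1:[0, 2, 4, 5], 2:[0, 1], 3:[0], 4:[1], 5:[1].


DFS stack-based: start with [0]
Visit order: [0, 1, 2, 4, 5, 3]


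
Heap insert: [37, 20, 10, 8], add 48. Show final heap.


Append 48: [37, 20, 10, 8, 48]
Bubble up: swap idx 4(48) with idx 1(20); swap idx 1(48) with idx 0(37)
Result: [48, 37, 10, 8, 20]
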